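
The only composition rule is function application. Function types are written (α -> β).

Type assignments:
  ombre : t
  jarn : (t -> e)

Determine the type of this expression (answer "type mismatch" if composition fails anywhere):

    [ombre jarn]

At [ombre jarn], jarn : (t -> e) takes ombre : t, giving e.

e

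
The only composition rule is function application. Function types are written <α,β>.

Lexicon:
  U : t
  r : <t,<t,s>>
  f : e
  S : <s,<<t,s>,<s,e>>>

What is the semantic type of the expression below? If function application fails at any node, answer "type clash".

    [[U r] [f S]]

[U r]: functor r : <t,<t,s>>, argument U : t; result <t,s>.
[f S]: e with <s,<<t,s>,<s,e>>> — neither is a function whose domain matches the other; composition fails here.

type clash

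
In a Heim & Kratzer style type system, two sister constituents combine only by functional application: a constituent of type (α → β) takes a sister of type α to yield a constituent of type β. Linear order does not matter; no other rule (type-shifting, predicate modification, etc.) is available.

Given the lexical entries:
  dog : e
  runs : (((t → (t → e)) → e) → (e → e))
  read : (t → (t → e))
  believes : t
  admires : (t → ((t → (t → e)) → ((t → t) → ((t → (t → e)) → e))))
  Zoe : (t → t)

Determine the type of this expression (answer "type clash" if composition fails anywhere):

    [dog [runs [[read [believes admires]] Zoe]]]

[believes admires]: admires is (t → ((t → (t → e)) → ((t → t) → ((t → (t → e)) → e)))), believes is t; result ((t → (t → e)) → ((t → t) → ((t → (t → e)) → e))).
[read [believes admires]]: [believes admires] is ((t → (t → e)) → ((t → t) → ((t → (t → e)) → e))), read is (t → (t → e)); result ((t → t) → ((t → (t → e)) → e)).
[[read [believes admires]] Zoe]: [read [believes admires]] is ((t → t) → ((t → (t → e)) → e)), Zoe is (t → t); result ((t → (t → e)) → e).
[runs [[read [believes admires]] Zoe]]: runs is (((t → (t → e)) → e) → (e → e)), [[read [believes admires]] Zoe] is ((t → (t → e)) → e); result (e → e).
[dog [runs [[read [believes admires]] Zoe]]]: [runs [[read [believes admires]] Zoe]] is (e → e), dog is e; result e.

e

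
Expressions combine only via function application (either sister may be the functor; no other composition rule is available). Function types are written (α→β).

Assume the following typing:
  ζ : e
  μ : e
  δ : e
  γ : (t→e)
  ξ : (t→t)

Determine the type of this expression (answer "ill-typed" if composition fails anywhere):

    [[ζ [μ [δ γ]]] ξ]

At [δ γ]: neither e nor (t→e) can take the other as argument; the node is ill-typed.

ill-typed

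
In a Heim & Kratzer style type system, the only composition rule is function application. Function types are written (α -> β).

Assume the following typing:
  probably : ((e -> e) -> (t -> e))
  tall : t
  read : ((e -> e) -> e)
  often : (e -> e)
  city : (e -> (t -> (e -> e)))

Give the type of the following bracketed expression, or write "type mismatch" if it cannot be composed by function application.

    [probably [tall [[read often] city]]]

[read often]: read is ((e -> e) -> e), often is (e -> e); result e.
[[read often] city]: city is (e -> (t -> (e -> e))), [read often] is e; result (t -> (e -> e)).
[tall [[read often] city]]: [[read often] city] is (t -> (e -> e)), tall is t; result (e -> e).
[probably [tall [[read often] city]]]: probably is ((e -> e) -> (t -> e)), [tall [[read often] city]] is (e -> e); result (t -> e).

(t -> e)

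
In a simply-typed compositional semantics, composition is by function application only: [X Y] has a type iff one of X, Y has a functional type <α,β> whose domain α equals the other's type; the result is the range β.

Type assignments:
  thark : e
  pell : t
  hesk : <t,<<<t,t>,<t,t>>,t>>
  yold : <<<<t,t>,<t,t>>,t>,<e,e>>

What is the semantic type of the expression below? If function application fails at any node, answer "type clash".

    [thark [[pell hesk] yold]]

[pell hesk] — hesk of type <t,<<<t,t>,<t,t>>,t>> combines with pell of type t: type <<<t,t>,<t,t>>,t>.
[[pell hesk] yold] — yold of type <<<<t,t>,<t,t>>,t>,<e,e>> combines with [pell hesk] of type <<<t,t>,<t,t>>,t>: type <e,e>.
[thark [[pell hesk] yold]] — [[pell hesk] yold] of type <e,e> combines with thark of type e: type e.

e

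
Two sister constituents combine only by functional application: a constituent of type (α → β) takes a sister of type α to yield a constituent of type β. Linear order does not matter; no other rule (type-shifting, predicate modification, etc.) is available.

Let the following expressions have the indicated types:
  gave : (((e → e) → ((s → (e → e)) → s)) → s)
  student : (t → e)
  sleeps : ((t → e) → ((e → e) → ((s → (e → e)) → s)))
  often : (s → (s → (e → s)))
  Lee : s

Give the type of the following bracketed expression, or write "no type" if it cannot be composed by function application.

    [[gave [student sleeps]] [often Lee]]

(e → s)

[student sleeps]: ((t → e) → ((e → e) → ((s → (e → e)) → s))) applied to (t → e) yields ((e → e) → ((s → (e → e)) → s)).
[gave [student sleeps]]: (((e → e) → ((s → (e → e)) → s)) → s) applied to ((e → e) → ((s → (e → e)) → s)) yields s.
[often Lee]: (s → (s → (e → s))) applied to s yields (s → (e → s)).
[[gave [student sleeps]] [often Lee]]: (s → (e → s)) applied to s yields (e → s).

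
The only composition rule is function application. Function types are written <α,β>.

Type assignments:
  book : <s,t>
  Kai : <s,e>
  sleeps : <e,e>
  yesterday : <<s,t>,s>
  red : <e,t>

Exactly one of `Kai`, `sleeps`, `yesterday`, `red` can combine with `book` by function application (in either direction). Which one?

Kai : <s,e> — does not combine with book.
sleeps : <e,e> — does not combine with book.
yesterday — combines: yesterday : <<s,t>,s> takes book : <s,t> as argument, giving s.
red : <e,t> — does not combine with book.

yesterday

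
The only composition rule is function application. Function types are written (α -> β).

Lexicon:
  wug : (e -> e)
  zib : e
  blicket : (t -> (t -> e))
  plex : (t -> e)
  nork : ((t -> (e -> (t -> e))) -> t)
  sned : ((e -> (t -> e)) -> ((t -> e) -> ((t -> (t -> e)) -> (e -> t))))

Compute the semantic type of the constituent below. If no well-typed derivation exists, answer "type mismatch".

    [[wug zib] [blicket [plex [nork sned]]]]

[wug zib] — wug of type (e -> e) combines with zib of type e: type e.
[nork sned]: ((t -> (e -> (t -> e))) -> t) with ((e -> (t -> e)) -> ((t -> e) -> ((t -> (t -> e)) -> (e -> t)))) — neither is a function whose domain matches the other; composition fails here.

type mismatch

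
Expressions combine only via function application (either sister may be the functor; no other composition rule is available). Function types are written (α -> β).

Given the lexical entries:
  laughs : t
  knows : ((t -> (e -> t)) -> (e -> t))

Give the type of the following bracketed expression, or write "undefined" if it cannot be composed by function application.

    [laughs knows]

undefined

[laughs knows]: t with ((t -> (e -> t)) -> (e -> t)) — neither is a function whose domain matches the other; composition fails here.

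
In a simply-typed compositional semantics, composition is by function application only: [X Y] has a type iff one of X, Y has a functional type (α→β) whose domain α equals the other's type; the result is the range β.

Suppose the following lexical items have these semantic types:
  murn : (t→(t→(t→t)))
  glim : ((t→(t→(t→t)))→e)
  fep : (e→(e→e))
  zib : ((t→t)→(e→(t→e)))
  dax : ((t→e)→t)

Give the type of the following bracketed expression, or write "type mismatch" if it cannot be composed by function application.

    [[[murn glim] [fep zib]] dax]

[murn glim]: ((t→(t→(t→t)))→e) applied to (t→(t→(t→t))) yields e.
[fep zib]: (e→(e→e)) and ((t→t)→(e→(t→e))) cannot combine by function application — type clash.

type mismatch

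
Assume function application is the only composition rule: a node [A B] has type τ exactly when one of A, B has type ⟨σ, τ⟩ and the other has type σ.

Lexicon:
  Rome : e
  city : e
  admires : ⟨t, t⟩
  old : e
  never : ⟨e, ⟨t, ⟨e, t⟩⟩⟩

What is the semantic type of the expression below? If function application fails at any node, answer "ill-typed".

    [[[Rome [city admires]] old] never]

At [city admires]: neither e nor ⟨t, t⟩ can take the other as argument; the node is ill-typed.

ill-typed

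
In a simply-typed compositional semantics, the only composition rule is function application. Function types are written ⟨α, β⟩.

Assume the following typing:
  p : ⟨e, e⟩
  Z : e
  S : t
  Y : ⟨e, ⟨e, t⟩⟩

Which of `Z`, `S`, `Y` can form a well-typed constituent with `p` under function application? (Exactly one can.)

Z — combines: p : ⟨e, e⟩ takes Z : e as argument, giving e.
S : t — no; p wants e, and S wants nothing (atomic).
Y : ⟨e, ⟨e, t⟩⟩ — no; p wants e, and Y wants e.

Z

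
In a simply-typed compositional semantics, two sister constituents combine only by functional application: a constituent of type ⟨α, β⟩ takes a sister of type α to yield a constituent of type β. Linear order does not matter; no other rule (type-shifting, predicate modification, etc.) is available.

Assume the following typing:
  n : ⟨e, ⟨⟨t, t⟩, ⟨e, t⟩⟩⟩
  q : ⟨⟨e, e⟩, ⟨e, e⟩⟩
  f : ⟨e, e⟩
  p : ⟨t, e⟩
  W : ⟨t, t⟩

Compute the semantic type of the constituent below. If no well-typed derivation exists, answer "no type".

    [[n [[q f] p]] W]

[q f] — q of type ⟨⟨e, e⟩, ⟨e, e⟩⟩ combines with f of type ⟨e, e⟩: type ⟨e, e⟩.
[[q f] p]: ⟨e, e⟩ with ⟨t, e⟩ — neither is a function whose domain matches the other; composition fails here.

no type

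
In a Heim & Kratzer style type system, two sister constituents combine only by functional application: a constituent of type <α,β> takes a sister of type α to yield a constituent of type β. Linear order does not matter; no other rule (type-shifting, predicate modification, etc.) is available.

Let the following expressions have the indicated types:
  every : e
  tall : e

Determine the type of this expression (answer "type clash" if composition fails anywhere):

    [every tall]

[every tall]: e and e cannot combine by function application — type clash.

type clash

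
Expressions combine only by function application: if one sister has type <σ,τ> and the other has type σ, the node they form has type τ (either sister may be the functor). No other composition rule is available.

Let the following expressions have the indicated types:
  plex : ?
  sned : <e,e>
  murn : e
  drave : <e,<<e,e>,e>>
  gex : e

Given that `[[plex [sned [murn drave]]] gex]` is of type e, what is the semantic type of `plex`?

[[plex [sned [murn drave]]] gex] is required to be e. gex : e cannot yield e as functor, so [plex [sned [murn drave]]] : <e,e>.
[plex [sned [murn drave]]] is required to be <e,e>. [sned [murn drave]] : e cannot yield <e,e> as functor, so plex : <e,<e,e>>.

<e,<e,e>>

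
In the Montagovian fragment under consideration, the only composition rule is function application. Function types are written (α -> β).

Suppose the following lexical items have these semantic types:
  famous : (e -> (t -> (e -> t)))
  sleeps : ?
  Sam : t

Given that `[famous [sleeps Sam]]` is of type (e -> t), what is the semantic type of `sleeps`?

For [famous [sleeps Sam]] to have type (e -> t) with famous of type (e -> (t -> (e -> t))), [sleeps Sam] must be the function: [sleeps Sam] : ((e -> (t -> (e -> t))) -> (e -> t)).
For [sleeps Sam] to have type ((e -> (t -> (e -> t))) -> (e -> t)) with Sam of type t, sleeps must be the function: sleeps : (t -> ((e -> (t -> (e -> t))) -> (e -> t))).

(t -> ((e -> (t -> (e -> t))) -> (e -> t)))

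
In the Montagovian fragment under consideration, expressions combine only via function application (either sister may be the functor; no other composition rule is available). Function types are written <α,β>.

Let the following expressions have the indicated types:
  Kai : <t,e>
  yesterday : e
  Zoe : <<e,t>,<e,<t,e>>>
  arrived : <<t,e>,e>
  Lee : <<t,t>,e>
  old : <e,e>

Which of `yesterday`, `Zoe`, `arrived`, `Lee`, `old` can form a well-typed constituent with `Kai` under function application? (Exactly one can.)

arrived

yesterday : e — Kai needs t; yesterday needs nothing (atomic); neither fits.
Zoe : <<e,t>,<e,<t,e>>> — Kai needs t; Zoe needs <e,t>; neither fits.
arrived — combines: arrived : <<t,e>,e> takes Kai : <t,e> as argument, giving e.
Lee : <<t,t>,e> — Kai needs t; Lee needs <t,t>; neither fits.
old : <e,e> — Kai needs t; old needs e; neither fits.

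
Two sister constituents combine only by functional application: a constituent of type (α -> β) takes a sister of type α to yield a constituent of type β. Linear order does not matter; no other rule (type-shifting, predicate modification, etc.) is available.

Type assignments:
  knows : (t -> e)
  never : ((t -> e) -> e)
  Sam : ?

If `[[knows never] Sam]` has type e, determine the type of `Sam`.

(e -> e)

[[knows never] Sam] is required to be e. [knows never] : e cannot yield e as functor, so Sam : (e -> e).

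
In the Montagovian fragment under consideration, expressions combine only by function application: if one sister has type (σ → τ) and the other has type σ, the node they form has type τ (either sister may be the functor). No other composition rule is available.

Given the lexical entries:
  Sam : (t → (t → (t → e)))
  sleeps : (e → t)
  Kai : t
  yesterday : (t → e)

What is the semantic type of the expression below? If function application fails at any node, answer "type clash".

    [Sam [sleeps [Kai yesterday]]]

[Kai yesterday]: (t → e) applied to t yields e.
[sleeps [Kai yesterday]]: (e → t) applied to e yields t.
[Sam [sleeps [Kai yesterday]]]: (t → (t → (t → e))) applied to t yields (t → (t → e)).

(t → (t → e))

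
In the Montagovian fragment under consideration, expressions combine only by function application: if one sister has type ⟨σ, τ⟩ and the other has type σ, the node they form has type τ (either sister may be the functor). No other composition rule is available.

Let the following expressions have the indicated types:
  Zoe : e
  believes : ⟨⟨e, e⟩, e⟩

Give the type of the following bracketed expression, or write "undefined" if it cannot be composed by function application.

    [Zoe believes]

undefined

At [Zoe believes]: neither e nor ⟨⟨e, e⟩, e⟩ can take the other as argument; the node is ill-typed.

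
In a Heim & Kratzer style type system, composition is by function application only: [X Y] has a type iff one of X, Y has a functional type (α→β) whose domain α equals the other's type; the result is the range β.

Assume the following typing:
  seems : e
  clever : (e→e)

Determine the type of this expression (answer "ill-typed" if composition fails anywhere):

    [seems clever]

e

[seems clever] — clever of type (e→e) combines with seems of type e: type e.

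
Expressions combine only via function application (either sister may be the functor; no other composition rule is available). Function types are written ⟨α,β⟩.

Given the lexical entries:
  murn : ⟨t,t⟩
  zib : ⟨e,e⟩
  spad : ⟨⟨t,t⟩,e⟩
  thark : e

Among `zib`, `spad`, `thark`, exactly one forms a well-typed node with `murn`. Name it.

spad

zib : ⟨e,e⟩ — does not combine with murn.
spad — combines: spad : ⟨⟨t,t⟩,e⟩ takes murn : ⟨t,t⟩ as argument, giving e.
thark : e — does not combine with murn.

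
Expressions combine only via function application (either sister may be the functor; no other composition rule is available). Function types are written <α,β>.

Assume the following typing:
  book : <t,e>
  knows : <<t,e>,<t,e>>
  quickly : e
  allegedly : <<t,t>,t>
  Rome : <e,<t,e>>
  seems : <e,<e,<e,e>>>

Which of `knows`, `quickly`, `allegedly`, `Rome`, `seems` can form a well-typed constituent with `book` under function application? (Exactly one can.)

knows

knows — combines: knows : <<t,e>,<t,e>> takes book : <t,e> as argument, giving <t,e>.
quickly : e — does not combine with book.
allegedly : <<t,t>,t> — does not combine with book.
Rome : <e,<t,e>> — does not combine with book.
seems : <e,<e,<e,e>>> — does not combine with book.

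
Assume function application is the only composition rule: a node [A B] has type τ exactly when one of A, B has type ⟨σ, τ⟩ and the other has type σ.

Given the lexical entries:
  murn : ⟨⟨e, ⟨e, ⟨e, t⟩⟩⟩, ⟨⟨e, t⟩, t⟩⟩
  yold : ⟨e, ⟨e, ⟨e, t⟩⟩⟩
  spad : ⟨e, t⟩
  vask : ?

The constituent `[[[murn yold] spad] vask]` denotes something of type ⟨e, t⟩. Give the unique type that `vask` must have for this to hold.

⟨t, ⟨e, t⟩⟩

[[[murn yold] spad] vask] is required to be ⟨e, t⟩. [[murn yold] spad] : t cannot yield ⟨e, t⟩ as functor, so vask : ⟨t, ⟨e, t⟩⟩.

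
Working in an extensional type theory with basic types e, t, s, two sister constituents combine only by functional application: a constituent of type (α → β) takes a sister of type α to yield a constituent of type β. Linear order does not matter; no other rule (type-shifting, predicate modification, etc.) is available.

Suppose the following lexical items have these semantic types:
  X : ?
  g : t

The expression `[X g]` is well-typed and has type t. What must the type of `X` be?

For [X g] to have type t with g of type t, X must be the function: X : (t → t).

(t → t)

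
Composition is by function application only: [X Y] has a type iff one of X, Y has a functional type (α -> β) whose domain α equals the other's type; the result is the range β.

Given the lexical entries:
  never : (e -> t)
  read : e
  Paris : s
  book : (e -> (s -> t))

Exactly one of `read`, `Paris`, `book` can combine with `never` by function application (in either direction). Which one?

read

read — combines: never : (e -> t) takes read : e as argument, giving t.
Paris : s — no; never wants e, and Paris wants nothing (atomic).
book : (e -> (s -> t)) — no; never wants e, and book wants e.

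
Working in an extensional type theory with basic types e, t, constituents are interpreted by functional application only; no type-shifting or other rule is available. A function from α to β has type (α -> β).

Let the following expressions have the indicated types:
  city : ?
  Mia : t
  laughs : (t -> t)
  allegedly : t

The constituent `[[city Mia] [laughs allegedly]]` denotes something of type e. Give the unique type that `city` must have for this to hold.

For [[city Mia] [laughs allegedly]] to have type e with [laughs allegedly] of type t, [city Mia] must be the function: [city Mia] : (t -> e).
For [city Mia] to have type (t -> e) with Mia of type t, city must be the function: city : (t -> (t -> e)).

(t -> (t -> e))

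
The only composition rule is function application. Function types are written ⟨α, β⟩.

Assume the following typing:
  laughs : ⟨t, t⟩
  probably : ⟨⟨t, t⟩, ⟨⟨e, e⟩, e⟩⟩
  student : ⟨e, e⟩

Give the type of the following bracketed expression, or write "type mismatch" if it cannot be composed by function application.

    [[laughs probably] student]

[laughs probably]: probably is ⟨⟨t, t⟩, ⟨⟨e, e⟩, e⟩⟩, laughs is ⟨t, t⟩; result ⟨⟨e, e⟩, e⟩.
[[laughs probably] student]: [laughs probably] is ⟨⟨e, e⟩, e⟩, student is ⟨e, e⟩; result e.

e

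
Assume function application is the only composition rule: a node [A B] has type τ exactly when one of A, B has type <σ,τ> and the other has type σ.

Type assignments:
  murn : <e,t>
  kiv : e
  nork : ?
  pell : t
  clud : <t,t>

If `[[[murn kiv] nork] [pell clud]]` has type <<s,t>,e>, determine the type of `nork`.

For [[[murn kiv] nork] [pell clud]] to have type <<s,t>,e> with [pell clud] of type t, [[murn kiv] nork] must be the function: [[murn kiv] nork] : <t,<<s,t>,e>>.
For [[murn kiv] nork] to have type <t,<<s,t>,e>> with [murn kiv] of type t, nork must be the function: nork : <t,<t,<<s,t>,e>>>.

<t,<t,<<s,t>,e>>>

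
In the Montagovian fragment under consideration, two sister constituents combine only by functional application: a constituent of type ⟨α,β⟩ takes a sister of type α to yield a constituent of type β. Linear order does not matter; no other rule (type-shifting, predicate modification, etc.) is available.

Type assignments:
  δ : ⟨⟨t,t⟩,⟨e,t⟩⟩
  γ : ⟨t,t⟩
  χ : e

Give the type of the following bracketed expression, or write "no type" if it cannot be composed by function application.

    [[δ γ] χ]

[δ γ]: ⟨⟨t,t⟩,⟨e,t⟩⟩ applied to ⟨t,t⟩ yields ⟨e,t⟩.
[[δ γ] χ]: ⟨e,t⟩ applied to e yields t.

t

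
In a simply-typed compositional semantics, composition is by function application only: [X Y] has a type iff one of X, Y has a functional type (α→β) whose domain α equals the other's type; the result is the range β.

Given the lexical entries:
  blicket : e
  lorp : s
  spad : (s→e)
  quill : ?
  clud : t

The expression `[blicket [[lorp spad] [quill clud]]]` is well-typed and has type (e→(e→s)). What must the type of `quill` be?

(t→(e→(e→(e→(e→s)))))

For [blicket [[lorp spad] [quill clud]]] to have type (e→(e→s)) with blicket of type e, [[lorp spad] [quill clud]] must be the function: [[lorp spad] [quill clud]] : (e→(e→(e→s))).
For [[lorp spad] [quill clud]] to have type (e→(e→(e→s))) with [lorp spad] of type e, [quill clud] must be the function: [quill clud] : (e→(e→(e→(e→s)))).
For [quill clud] to have type (e→(e→(e→(e→s)))) with clud of type t, quill must be the function: quill : (t→(e→(e→(e→(e→s))))).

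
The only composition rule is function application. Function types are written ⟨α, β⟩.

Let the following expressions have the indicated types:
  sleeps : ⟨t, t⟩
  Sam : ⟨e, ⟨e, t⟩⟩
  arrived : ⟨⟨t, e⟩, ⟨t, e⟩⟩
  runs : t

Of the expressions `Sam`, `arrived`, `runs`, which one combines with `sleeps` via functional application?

runs

Sam : ⟨e, ⟨e, t⟩⟩ — neither side's domain matches the other.
arrived : ⟨⟨t, e⟩, ⟨t, e⟩⟩ — neither side's domain matches the other.
runs — combines: sleeps : ⟨t, t⟩ takes runs : t as argument, giving t.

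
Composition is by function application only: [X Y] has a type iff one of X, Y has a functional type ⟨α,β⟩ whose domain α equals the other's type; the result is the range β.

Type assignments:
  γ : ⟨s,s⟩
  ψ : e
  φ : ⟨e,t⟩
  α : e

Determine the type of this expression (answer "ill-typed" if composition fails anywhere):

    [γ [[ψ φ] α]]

ill-typed

[ψ φ]: functor φ : ⟨e,t⟩, argument ψ : e; result t.
[[ψ φ] α]: t and e cannot combine by function application — type clash.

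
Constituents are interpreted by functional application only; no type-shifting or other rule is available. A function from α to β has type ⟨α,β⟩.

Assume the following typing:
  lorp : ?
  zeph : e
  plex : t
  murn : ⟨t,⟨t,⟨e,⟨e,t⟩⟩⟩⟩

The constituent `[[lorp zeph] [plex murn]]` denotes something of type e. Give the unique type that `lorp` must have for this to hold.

⟨e,⟨⟨t,⟨e,⟨e,t⟩⟩⟩,e⟩⟩

[[lorp zeph] [plex murn]] must have type e. The sister [plex murn] has type ⟨t,⟨e,⟨e,t⟩⟩⟩; that is not a function onto e, so [lorp zeph] must be the functor, of type ⟨⟨t,⟨e,⟨e,t⟩⟩⟩,e⟩.
[lorp zeph] must have type ⟨⟨t,⟨e,⟨e,t⟩⟩⟩,e⟩. The sister zeph has type e; that is not a function onto ⟨⟨t,⟨e,⟨e,t⟩⟩⟩,e⟩, so lorp must be the functor, of type ⟨e,⟨⟨t,⟨e,⟨e,t⟩⟩⟩,e⟩⟩.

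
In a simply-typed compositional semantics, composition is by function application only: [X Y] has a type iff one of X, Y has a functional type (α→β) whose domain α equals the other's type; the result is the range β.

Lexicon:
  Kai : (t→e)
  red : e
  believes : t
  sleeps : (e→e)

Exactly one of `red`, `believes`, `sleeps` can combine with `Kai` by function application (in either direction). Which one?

believes

red : e — Kai needs t; red needs nothing (atomic); neither fits.
believes — combines: Kai : (t→e) takes believes : t as argument, giving e.
sleeps : (e→e) — Kai needs t; sleeps needs e; neither fits.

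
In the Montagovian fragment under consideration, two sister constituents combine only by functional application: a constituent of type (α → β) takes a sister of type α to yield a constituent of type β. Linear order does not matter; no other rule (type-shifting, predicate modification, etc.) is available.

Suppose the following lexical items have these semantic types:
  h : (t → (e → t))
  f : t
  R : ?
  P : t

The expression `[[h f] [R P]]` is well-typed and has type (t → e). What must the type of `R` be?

At [[h f] [R P]] (required: (t → e)): [h f] is (e → t), which is not a function with range (t → e); hence [R P] is the functor — type ((e → t) → (t → e)).
At [R P] (required: ((e → t) → (t → e))): P is t, which is not a function with range ((e → t) → (t → e)); hence R is the functor — type (t → ((e → t) → (t → e))).

(t → ((e → t) → (t → e)))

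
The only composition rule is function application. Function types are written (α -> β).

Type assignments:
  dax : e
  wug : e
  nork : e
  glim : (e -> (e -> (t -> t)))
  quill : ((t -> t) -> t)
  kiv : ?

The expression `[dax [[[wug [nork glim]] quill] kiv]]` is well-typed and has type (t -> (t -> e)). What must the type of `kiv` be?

(t -> (e -> (t -> (t -> e))))

[dax [[[wug [nork glim]] quill] kiv]] is required to be (t -> (t -> e)). dax : e cannot yield (t -> (t -> e)) as functor, so [[[wug [nork glim]] quill] kiv] : (e -> (t -> (t -> e))).
[[[wug [nork glim]] quill] kiv] is required to be (e -> (t -> (t -> e))). [[wug [nork glim]] quill] : t cannot yield (e -> (t -> (t -> e))) as functor, so kiv : (t -> (e -> (t -> (t -> e)))).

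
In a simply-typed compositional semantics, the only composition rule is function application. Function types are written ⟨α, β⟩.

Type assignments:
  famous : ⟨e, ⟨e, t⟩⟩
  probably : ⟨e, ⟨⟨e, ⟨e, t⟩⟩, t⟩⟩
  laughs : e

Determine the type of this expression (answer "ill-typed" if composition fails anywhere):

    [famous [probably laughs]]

[probably laughs]: functor probably : ⟨e, ⟨⟨e, ⟨e, t⟩⟩, t⟩⟩, argument laughs : e; result ⟨⟨e, ⟨e, t⟩⟩, t⟩.
[famous [probably laughs]]: functor [probably laughs] : ⟨⟨e, ⟨e, t⟩⟩, t⟩, argument famous : ⟨e, ⟨e, t⟩⟩; result t.

t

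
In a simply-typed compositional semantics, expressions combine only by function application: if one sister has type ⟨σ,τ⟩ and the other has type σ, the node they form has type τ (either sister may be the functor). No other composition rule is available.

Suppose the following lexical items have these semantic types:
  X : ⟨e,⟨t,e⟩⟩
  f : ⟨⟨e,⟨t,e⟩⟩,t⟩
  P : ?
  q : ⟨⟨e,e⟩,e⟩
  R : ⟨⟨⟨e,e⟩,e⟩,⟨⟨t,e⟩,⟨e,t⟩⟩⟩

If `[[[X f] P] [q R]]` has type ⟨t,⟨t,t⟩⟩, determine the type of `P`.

⟨t,⟨⟨⟨t,e⟩,⟨e,t⟩⟩,⟨t,⟨t,t⟩⟩⟩⟩

At [[[X f] P] [q R]] (required: ⟨t,⟨t,t⟩⟩): [q R] is ⟨⟨t,e⟩,⟨e,t⟩⟩, which is not a function with range ⟨t,⟨t,t⟩⟩; hence [[X f] P] is the functor — type ⟨⟨⟨t,e⟩,⟨e,t⟩⟩,⟨t,⟨t,t⟩⟩⟩.
At [[X f] P] (required: ⟨⟨⟨t,e⟩,⟨e,t⟩⟩,⟨t,⟨t,t⟩⟩⟩): [X f] is t, which is not a function with range ⟨⟨⟨t,e⟩,⟨e,t⟩⟩,⟨t,⟨t,t⟩⟩⟩; hence P is the functor — type ⟨t,⟨⟨⟨t,e⟩,⟨e,t⟩⟩,⟨t,⟨t,t⟩⟩⟩⟩.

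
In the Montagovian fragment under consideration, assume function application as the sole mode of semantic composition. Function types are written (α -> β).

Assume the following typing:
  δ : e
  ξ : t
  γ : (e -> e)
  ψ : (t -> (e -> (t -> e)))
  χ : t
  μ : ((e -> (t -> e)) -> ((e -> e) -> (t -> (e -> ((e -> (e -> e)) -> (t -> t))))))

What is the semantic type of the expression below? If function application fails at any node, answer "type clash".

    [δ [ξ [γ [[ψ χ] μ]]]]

[ψ χ]: functor ψ : (t -> (e -> (t -> e))), argument χ : t; result (e -> (t -> e)).
[[ψ χ] μ]: functor μ : ((e -> (t -> e)) -> ((e -> e) -> (t -> (e -> ((e -> (e -> e)) -> (t -> t)))))), argument [ψ χ] : (e -> (t -> e)); result ((e -> e) -> (t -> (e -> ((e -> (e -> e)) -> (t -> t))))).
[γ [[ψ χ] μ]]: functor [[ψ χ] μ] : ((e -> e) -> (t -> (e -> ((e -> (e -> e)) -> (t -> t))))), argument γ : (e -> e); result (t -> (e -> ((e -> (e -> e)) -> (t -> t)))).
[ξ [γ [[ψ χ] μ]]]: functor [γ [[ψ χ] μ]] : (t -> (e -> ((e -> (e -> e)) -> (t -> t)))), argument ξ : t; result (e -> ((e -> (e -> e)) -> (t -> t))).
[δ [ξ [γ [[ψ χ] μ]]]]: functor [ξ [γ [[ψ χ] μ]]] : (e -> ((e -> (e -> e)) -> (t -> t))), argument δ : e; result ((e -> (e -> e)) -> (t -> t)).

((e -> (e -> e)) -> (t -> t))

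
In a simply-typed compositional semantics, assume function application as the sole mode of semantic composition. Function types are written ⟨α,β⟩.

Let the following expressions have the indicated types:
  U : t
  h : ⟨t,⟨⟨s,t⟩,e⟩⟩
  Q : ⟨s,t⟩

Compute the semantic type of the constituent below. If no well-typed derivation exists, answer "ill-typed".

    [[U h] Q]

e

[U h] — h of type ⟨t,⟨⟨s,t⟩,e⟩⟩ combines with U of type t: type ⟨⟨s,t⟩,e⟩.
[[U h] Q] — [U h] of type ⟨⟨s,t⟩,e⟩ combines with Q of type ⟨s,t⟩: type e.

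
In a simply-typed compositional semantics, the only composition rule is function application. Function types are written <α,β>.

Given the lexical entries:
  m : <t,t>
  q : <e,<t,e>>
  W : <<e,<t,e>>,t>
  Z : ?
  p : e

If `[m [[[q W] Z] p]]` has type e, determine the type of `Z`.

[m [[[q W] Z] p]] must have type e. The sister m has type <t,t>; that is not a function onto e, so [[[q W] Z] p] must be the functor, of type <<t,t>,e>.
[[[q W] Z] p] must have type <<t,t>,e>. The sister p has type e; that is not a function onto <<t,t>,e>, so [[q W] Z] must be the functor, of type <e,<<t,t>,e>>.
[[q W] Z] must have type <e,<<t,t>,e>>. The sister [q W] has type t; that is not a function onto <e,<<t,t>,e>>, so Z must be the functor, of type <t,<e,<<t,t>,e>>>.

<t,<e,<<t,t>,e>>>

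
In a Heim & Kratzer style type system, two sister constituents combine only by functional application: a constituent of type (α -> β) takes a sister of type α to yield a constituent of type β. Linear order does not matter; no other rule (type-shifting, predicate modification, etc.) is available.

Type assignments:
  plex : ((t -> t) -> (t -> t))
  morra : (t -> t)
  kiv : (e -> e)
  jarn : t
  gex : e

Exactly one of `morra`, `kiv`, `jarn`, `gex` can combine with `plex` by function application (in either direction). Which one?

morra — combines: plex : ((t -> t) -> (t -> t)) takes morra : (t -> t) as argument, giving (t -> t).
kiv : (e -> e) — neither side's domain matches the other.
jarn : t — neither side's domain matches the other.
gex : e — neither side's domain matches the other.

morra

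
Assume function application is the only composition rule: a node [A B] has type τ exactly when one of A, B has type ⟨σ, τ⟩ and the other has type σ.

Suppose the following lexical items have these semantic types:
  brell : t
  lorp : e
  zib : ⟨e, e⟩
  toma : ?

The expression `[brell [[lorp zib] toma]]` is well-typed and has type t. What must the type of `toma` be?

[brell [[lorp zib] toma]] is required to be t. brell : t cannot yield t as functor, so [[lorp zib] toma] : ⟨t, t⟩.
[[lorp zib] toma] is required to be ⟨t, t⟩. [lorp zib] : e cannot yield ⟨t, t⟩ as functor, so toma : ⟨e, ⟨t, t⟩⟩.

⟨e, ⟨t, t⟩⟩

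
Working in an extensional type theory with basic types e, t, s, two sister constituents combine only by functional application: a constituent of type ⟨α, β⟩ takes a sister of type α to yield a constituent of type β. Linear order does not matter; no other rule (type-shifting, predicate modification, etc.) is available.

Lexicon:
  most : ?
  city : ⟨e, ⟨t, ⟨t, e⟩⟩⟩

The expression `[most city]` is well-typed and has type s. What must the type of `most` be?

⟨⟨e, ⟨t, ⟨t, e⟩⟩⟩, s⟩

At [most city] (required: s): city is ⟨e, ⟨t, ⟨t, e⟩⟩⟩, which is not a function with range s; hence most is the functor — type ⟨⟨e, ⟨t, ⟨t, e⟩⟩⟩, s⟩.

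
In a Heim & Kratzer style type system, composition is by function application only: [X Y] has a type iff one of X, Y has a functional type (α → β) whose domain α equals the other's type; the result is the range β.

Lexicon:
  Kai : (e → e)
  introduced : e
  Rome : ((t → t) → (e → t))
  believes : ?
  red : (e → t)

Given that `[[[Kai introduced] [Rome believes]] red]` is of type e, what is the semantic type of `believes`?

At [[[Kai introduced] [Rome believes]] red] (required: e): red is (e → t), which is not a function with range e; hence [[Kai introduced] [Rome believes]] is the functor — type ((e → t) → e).
At [[Kai introduced] [Rome believes]] (required: ((e → t) → e)): [Kai introduced] is e, which is not a function with range ((e → t) → e); hence [Rome believes] is the functor — type (e → ((e → t) → e)).
At [Rome believes] (required: (e → ((e → t) → e))): Rome is ((t → t) → (e → t)), which is not a function with range (e → ((e → t) → e)); hence believes is the functor — type (((t → t) → (e → t)) → (e → ((e → t) → e))).

(((t → t) → (e → t)) → (e → ((e → t) → e)))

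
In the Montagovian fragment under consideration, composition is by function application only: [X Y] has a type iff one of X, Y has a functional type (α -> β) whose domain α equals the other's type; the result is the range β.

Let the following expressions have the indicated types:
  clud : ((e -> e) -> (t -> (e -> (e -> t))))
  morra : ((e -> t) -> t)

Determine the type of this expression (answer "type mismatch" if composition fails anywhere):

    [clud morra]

[clud morra]: ((e -> e) -> (t -> (e -> (e -> t)))) with ((e -> t) -> t) — neither is a function whose domain matches the other; composition fails here.

type mismatch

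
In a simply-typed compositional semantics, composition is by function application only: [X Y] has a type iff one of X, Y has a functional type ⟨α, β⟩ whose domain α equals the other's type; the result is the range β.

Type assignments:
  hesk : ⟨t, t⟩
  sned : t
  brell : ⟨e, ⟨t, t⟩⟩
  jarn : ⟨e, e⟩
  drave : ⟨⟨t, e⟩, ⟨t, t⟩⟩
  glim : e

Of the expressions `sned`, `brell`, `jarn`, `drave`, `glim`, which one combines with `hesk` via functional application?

sned — combines: hesk : ⟨t, t⟩ takes sned : t as argument, giving t.
brell : ⟨e, ⟨t, t⟩⟩ — does not combine with hesk.
jarn : ⟨e, e⟩ — does not combine with hesk.
drave : ⟨⟨t, e⟩, ⟨t, t⟩⟩ — does not combine with hesk.
glim : e — does not combine with hesk.

sned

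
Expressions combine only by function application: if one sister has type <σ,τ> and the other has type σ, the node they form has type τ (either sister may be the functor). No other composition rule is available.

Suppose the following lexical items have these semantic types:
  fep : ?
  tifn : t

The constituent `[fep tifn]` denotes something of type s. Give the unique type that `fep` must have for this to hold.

[fep tifn] is required to be s. tifn : t cannot yield s as functor, so fep : <t,s>.

<t,s>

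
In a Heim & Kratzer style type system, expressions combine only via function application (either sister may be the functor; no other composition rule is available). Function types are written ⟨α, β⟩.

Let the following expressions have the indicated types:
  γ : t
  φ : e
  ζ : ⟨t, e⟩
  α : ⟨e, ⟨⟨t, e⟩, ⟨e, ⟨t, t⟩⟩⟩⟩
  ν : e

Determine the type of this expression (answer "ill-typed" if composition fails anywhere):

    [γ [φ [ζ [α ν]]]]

[α ν] — α of type ⟨e, ⟨⟨t, e⟩, ⟨e, ⟨t, t⟩⟩⟩⟩ combines with ν of type e: type ⟨⟨t, e⟩, ⟨e, ⟨t, t⟩⟩⟩.
[ζ [α ν]] — [α ν] of type ⟨⟨t, e⟩, ⟨e, ⟨t, t⟩⟩⟩ combines with ζ of type ⟨t, e⟩: type ⟨e, ⟨t, t⟩⟩.
[φ [ζ [α ν]]] — [ζ [α ν]] of type ⟨e, ⟨t, t⟩⟩ combines with φ of type e: type ⟨t, t⟩.
[γ [φ [ζ [α ν]]]] — [φ [ζ [α ν]]] of type ⟨t, t⟩ combines with γ of type t: type t.

t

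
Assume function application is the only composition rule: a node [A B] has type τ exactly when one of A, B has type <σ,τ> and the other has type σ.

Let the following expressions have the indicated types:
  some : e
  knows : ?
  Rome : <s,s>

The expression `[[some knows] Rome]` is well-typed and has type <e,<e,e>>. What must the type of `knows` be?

At [[some knows] Rome] (required: <e,<e,e>>): Rome is <s,s>, which is not a function with range <e,<e,e>>; hence [some knows] is the functor — type <<s,s>,<e,<e,e>>>.
At [some knows] (required: <<s,s>,<e,<e,e>>>): some is e, which is not a function with range <<s,s>,<e,<e,e>>>; hence knows is the functor — type <e,<<s,s>,<e,<e,e>>>>.

<e,<<s,s>,<e,<e,e>>>>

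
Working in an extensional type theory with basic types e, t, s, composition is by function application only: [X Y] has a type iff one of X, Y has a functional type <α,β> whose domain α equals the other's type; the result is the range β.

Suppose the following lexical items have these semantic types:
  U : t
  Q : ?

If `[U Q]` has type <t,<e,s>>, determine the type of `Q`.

At [U Q] (required: <t,<e,s>>): U is t, which is not a function with range <t,<e,s>>; hence Q is the functor — type <t,<t,<e,s>>>.

<t,<t,<e,s>>>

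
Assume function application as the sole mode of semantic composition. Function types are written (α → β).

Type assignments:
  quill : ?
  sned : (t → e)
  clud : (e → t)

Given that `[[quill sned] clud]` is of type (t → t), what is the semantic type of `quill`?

((t → e) → ((e → t) → (t → t)))

For [[quill sned] clud] to have type (t → t) with clud of type (e → t), [quill sned] must be the function: [quill sned] : ((e → t) → (t → t)).
For [quill sned] to have type ((e → t) → (t → t)) with sned of type (t → e), quill must be the function: quill : ((t → e) → ((e → t) → (t → t))).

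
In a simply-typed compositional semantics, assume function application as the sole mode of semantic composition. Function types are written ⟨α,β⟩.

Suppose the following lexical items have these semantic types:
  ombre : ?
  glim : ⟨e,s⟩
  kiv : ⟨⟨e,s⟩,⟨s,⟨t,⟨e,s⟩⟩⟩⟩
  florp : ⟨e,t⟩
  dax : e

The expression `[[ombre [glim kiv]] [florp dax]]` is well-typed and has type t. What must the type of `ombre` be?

[[ombre [glim kiv]] [florp dax]] must have type t. The sister [florp dax] has type t; that is not a function onto t, so [ombre [glim kiv]] must be the functor, of type ⟨t,t⟩.
[ombre [glim kiv]] must have type ⟨t,t⟩. The sister [glim kiv] has type ⟨s,⟨t,⟨e,s⟩⟩⟩; that is not a function onto ⟨t,t⟩, so ombre must be the functor, of type ⟨⟨s,⟨t,⟨e,s⟩⟩⟩,⟨t,t⟩⟩.

⟨⟨s,⟨t,⟨e,s⟩⟩⟩,⟨t,t⟩⟩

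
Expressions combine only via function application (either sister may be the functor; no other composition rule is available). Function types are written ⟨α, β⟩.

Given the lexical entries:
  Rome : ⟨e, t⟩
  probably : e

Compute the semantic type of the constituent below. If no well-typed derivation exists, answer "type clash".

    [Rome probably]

t

[Rome probably]: Rome is ⟨e, t⟩, probably is e; result t.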